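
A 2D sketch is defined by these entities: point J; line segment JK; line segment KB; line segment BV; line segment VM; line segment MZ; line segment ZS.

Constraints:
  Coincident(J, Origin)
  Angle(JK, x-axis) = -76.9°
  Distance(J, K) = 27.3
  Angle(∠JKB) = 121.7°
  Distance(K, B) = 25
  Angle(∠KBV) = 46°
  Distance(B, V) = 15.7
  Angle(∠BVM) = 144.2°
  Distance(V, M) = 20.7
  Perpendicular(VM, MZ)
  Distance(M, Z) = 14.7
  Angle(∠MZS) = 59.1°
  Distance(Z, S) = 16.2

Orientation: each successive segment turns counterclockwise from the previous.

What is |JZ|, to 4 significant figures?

23.38

J is at the origin; JK runs at -76.9° with length 27.3, so K = (6.188, -26.59). ∠JKB = 121.7° gives KB at -18.60° from the x-axis; with |KB| = 25.0, B = (29.88, -34.56). ∠KBV = 46.0° gives BV at 115.4° from the x-axis; with |BV| = 15.7, V = (23.15, -20.38). ∠BVM = 144.2° gives VM at 151.2° from the x-axis; with |VM| = 20.7, M = (5.008, -10.41). VM is perpendicular to MZ, so MZ runs at -118.8°; with |MZ| = 14.7, Z = (-2.074, -23.29). Then |JZ| = |Z − J| = 23.38.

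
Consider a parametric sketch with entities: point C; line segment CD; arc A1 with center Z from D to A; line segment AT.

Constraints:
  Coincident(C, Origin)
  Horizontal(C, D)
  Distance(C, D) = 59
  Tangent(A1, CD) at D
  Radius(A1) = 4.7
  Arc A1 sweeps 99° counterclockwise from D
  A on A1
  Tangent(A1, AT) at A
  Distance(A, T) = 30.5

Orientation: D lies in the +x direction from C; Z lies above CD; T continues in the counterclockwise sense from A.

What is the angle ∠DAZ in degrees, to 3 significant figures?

40.5°

The tangent condition forces ZD to be normal to CD, so Z = D + (0, 4.7) = (59.0, 4.70). On A1, D sits at bearing -90° from Z; a 99° counterclockwise sweep puts A at bearing 9°, so A = Z + 4.7·(cos 9°, sin 9°) = (63.6, 5.44). Then cos ∠DAZ = AD·AZ / (|AD||AZ|), giving 40.5°.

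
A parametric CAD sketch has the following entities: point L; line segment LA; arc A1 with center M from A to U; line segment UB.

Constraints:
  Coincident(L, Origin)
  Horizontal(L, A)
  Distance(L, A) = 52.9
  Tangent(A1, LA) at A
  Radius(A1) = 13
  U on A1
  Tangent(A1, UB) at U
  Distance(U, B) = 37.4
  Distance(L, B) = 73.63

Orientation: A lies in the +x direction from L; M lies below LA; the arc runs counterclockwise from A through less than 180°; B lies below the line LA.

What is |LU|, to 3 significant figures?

43.8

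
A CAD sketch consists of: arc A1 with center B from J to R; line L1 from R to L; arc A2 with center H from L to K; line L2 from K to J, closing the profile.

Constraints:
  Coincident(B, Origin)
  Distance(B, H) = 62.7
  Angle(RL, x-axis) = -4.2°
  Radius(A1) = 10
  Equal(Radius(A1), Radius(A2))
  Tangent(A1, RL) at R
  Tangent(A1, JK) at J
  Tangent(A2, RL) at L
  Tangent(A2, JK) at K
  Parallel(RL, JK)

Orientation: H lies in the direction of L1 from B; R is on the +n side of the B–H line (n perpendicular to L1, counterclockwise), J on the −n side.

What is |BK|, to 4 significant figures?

63.49

The slot axis is L1's direction at -4.2°, so u = (cos -4.2°, sin -4.2°) = (0.9973, -0.07324) and n = (−sin -4.2°, cos -4.2°) = (0.07324, 0.9973). B is at the origin and H lies 62.7 along u from B, so H = 62.7·u = (62.53, -4.592). Tangency of A1 to both parallel lines with radius 10.0 puts R and J at B ± 10.0·n: R = (0.7324, 9.973), J = (-0.7324, -9.973). Equal radii place L and K the same way about H: L = H + 10.0·n = (63.26, 5.381), K = H − 10.0·n = (61.80, -14.57). Then |BK| = |K − B| = 63.49.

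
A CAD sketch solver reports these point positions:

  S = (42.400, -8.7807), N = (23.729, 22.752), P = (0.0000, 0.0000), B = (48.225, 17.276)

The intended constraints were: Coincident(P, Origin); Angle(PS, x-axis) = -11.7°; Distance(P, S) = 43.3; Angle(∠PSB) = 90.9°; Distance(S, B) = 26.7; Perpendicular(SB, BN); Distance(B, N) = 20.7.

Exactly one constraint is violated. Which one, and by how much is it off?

Distance(B, N) = 20.7 — off by 4.40.

P = (0.00, 0.00) ✓; PS at -11.70° ✓; |PS| = 43.30 ✓; ∠PSB = 90.90° ✓; |SB| = 26.70 ✓; ∠(SB, BN) = 90.00° ✓; |BN| = 25.10 ✗.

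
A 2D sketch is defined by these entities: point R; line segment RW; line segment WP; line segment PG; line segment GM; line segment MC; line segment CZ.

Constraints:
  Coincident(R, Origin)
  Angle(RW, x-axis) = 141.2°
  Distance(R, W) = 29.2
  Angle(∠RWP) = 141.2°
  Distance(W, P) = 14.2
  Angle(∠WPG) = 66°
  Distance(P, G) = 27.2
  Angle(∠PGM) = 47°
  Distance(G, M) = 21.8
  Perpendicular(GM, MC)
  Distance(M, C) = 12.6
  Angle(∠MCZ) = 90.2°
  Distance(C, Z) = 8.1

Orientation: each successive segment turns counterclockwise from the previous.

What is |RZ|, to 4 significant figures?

33.99

R is at the origin; RW runs at 141.2° with length 29.2, so W = (-22.76, 18.30). ∠RWP = 141.2° gives WP at -180.0° from the x-axis; with |WP| = 14.2, P = (-36.96, 18.30). ∠WPG = 66.0° gives PG at -66.00° from the x-axis; with |PG| = 27.2, G = (-25.89, -6.552). ∠PGM = 47.0° gives GM at 67.00° from the x-axis; with |GM| = 21.8, M = (-17.38, 13.52). GM is perpendicular to MC, so MC runs at 157.0°; with |MC| = 12.6, C = (-28.97, 18.44). ∠MCZ = 90.2° gives CZ at -113.2° from the x-axis; with |CZ| = 8.1, Z = (-32.16, 10.99). Then |RZ| = |Z − R| = 33.99.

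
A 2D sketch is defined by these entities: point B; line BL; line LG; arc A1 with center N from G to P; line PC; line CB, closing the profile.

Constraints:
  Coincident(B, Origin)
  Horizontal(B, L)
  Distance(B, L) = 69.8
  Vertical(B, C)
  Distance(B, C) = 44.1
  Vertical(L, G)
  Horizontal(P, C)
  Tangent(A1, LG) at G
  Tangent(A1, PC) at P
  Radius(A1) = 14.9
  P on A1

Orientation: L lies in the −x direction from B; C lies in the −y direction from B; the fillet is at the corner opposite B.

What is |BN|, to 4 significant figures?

62.18

BC is vertical with |BC| = 44.1 and C on the −y side, so C = (0.000, -44.10). The virtual corner opposite B is at (-69.80, -44.10). The tangent condition forces NG to be normal to LG and tangency of A1 to PC means the radius NP is perpendicular to PC, with radius 14.9, so the center N sits 14.9 in from both sides at N = (-54.90, -29.20). Then |BN| = |N − B| = 62.18.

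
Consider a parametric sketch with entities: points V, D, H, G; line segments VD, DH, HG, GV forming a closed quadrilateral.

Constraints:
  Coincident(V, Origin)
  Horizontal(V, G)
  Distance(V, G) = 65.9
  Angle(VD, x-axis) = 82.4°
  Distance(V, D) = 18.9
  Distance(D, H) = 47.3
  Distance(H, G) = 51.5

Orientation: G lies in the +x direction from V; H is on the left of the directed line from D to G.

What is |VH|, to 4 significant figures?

61.55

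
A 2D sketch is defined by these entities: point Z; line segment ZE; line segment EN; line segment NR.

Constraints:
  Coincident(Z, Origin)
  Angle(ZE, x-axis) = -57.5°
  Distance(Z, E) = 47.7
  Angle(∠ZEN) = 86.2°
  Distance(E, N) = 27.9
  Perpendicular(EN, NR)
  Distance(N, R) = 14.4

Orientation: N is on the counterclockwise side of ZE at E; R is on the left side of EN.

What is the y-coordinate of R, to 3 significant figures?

-12.1

Z is at the origin; ZE runs at -57.5° with length 47.7, so E = 47.7·(cos -57.5°, sin -57.5°) = (25.6, -40.2). ∠ZEN = 86.2°, so EN runs at -57.5° + (180° − 86.2°) = 36.3° from the x-axis; with |EN| = 27.9, N = E + 27.9·(cos 36.3°, sin 36.3°) = (48.1, -23.7). EN ⟂ NR; with |NR| = 14.4 on the left of EN, R = N + 14.4·(-0.592, 0.806) = (39.6, -12.1). So R.y = -12.1.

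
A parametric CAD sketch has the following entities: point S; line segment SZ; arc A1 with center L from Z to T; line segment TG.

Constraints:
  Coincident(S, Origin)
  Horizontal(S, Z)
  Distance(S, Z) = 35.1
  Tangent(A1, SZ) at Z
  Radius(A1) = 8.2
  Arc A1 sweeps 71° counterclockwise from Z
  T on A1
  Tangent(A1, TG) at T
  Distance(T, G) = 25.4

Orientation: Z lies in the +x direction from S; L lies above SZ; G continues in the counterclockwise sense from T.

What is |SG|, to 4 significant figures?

59.05

S is at the origin; S and Z share the same y with |SZ| = 35.1 and Z on the +x side, so Z = (35.10, 0.000). Tangency of A1 to SZ means the radius LZ is perpendicular to SZ, so L = Z + (0, 8.2) = (35.10, 8.200). On A1, Z sits at bearing -90° from L; a 71° counterclockwise sweep puts T at bearing -19°, so T = L + 8.2·(cos -19°, sin -19°) = (42.85, 5.530). The tangent condition forces LT to be normal to TG, so TG runs along (−sin -19°, cos -19°); with |TG| = 25.4, G = (51.12, 29.55). Then |SG| = |G − S| = 59.05.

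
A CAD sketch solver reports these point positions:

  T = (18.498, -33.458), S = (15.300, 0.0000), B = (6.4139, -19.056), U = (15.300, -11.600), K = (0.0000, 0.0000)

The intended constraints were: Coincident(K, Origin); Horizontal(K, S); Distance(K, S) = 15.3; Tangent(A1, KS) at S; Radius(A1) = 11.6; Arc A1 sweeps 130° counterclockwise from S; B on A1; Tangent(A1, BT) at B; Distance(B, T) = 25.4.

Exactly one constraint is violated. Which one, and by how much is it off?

Distance(B, T) = 25.4 — off by 6.60.

K = (0.00, 0.00) ✓; K.y = 0.00, S.y = 0.00 ✓; |KS| = 15.30 ✓; ∠(US, SK) = 90.00° ✓; |US| = 11.60 ✓; bearing(U→B) − bearing(U→S) = 130.0° ✓; |UB| = 11.60 ✓; ∠(UB, BT) = 90.00° ✓; |BT| = 18.80 ✗.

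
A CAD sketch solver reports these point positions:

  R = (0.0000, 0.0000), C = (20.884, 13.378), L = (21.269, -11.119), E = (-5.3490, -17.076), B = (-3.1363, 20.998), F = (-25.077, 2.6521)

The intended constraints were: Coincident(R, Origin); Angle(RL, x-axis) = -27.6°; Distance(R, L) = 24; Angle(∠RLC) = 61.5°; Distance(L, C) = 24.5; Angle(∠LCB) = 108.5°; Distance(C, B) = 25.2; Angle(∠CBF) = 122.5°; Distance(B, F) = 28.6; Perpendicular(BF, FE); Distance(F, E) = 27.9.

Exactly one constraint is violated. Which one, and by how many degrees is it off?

Perpendicular(BF, FE) — off by 5.10°.

R = (0.00, 0.00) ✓; RL at -27.60° ✓; |RL| = 24.00 ✓; ∠RLC = 61.50° ✓; |LC| = 24.50 ✓; ∠LCB = 108.5° ✓; |CB| = 25.20 ✓; ∠CBF = 122.5° ✓; |BF| = 28.60 ✓; ∠(BF, FE) = 95.10° ✗; |FE| = 27.90 ✓.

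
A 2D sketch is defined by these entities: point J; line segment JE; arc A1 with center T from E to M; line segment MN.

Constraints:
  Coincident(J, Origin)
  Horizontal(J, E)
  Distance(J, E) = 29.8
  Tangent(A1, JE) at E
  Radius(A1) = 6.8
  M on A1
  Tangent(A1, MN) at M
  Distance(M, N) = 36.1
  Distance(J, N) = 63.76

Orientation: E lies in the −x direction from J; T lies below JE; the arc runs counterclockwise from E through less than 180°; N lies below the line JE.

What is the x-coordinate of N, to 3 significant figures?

-53.2

Checks: |TM| = 6.800 ✓; ∠(TM, MN) = 90.00° ✓; |MN| = 36.10 ✓; |JN| = 63.76 ✓.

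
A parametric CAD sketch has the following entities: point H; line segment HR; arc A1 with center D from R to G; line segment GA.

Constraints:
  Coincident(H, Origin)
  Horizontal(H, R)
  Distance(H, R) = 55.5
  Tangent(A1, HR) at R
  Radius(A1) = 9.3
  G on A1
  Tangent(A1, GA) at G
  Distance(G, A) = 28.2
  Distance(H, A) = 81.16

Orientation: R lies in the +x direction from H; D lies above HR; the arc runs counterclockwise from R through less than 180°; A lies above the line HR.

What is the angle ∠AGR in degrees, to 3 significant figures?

146°

Checks: ∠(DR, RH) = 90.00° ✓; |DR| = 9.300 ✓; |DG| = 9.300 ✓; ∠(DG, GA) = 90.00° ✓; |GA| = 28.20 ✓; |HA| = 81.16 ✓.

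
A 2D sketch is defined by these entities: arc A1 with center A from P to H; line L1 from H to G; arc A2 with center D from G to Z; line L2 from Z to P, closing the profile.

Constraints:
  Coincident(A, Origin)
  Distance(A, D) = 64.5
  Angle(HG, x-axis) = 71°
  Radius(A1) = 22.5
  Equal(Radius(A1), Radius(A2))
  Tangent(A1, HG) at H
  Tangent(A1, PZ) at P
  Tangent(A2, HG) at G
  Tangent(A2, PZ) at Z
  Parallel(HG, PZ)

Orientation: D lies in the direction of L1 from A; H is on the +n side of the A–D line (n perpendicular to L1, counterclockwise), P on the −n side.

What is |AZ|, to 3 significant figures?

68.3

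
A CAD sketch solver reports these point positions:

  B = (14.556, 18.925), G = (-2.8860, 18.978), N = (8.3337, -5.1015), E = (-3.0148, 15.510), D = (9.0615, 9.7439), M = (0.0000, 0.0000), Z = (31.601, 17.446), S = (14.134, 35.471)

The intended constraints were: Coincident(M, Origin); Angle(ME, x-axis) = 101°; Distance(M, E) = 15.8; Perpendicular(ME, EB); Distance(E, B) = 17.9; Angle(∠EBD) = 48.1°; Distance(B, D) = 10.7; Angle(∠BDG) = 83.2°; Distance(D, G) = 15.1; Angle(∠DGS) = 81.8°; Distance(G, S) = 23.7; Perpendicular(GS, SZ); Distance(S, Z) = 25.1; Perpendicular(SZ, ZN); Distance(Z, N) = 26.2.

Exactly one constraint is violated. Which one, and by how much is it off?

Distance(Z, N) = 26.2 — off by 6.20.

M = (0.00, 0.00) ✓; ME at 101.0° ✓; |ME| = 15.80 ✓; ∠(ME, EB) = 90.00° ✓; |EB| = 17.90 ✓; ∠EBD = 48.10° ✓; |BD| = 10.70 ✓; ∠BDG = 83.20° ✓; |DG| = 15.10 ✓; ∠DGS = 81.80° ✓; |GS| = 23.70 ✓; ∠(GS, SZ) = 90.00° ✓; |SZ| = 25.10 ✓; ∠(SZ, ZN) = 90.00° ✓; |ZN| = 32.40 ✗.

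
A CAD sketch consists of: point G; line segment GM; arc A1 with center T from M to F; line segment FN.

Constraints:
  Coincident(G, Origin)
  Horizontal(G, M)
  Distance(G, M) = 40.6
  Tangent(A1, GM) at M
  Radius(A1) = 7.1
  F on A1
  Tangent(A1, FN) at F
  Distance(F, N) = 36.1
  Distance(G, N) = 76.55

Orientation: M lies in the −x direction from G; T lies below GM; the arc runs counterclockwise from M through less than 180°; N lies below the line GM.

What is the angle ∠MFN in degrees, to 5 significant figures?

158.36°

Checks: |TF| = 7.100 ✓; ∠(TF, FN) = 90.00° ✓; |FN| = 36.10 ✓; |GN| = 76.55 ✓.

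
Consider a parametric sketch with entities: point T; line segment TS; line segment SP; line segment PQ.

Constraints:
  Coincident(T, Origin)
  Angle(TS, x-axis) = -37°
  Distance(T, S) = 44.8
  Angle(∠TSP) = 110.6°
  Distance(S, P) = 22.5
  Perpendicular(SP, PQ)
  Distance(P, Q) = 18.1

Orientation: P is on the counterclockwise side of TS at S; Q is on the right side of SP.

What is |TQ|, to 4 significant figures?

71.19

T is at the origin; TS runs at -37.0° with length 44.8, so S = 44.8·(cos -37.0°, sin -37.0°) = (35.78, -26.96). ∠TSP = 110.6°, so SP runs at -37.0° + (180° − 110.6°) = 32.40° from the x-axis; with |SP| = 22.5, P = S + 22.5·(cos 32.40°, sin 32.40°) = (54.78, -14.91). SP is perpendicular to PQ; with |PQ| = 18.1 on the right of SP, Q = P + 18.1·(0.5358, -0.8443) = (64.47, -30.19). Then |TQ| = |Q − T| = 71.19.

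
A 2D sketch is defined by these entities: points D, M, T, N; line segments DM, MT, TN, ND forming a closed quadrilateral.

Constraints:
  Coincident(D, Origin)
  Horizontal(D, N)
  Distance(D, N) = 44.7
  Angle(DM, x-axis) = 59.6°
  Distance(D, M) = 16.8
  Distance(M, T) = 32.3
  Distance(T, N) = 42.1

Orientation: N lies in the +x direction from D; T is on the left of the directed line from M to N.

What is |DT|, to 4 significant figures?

48.94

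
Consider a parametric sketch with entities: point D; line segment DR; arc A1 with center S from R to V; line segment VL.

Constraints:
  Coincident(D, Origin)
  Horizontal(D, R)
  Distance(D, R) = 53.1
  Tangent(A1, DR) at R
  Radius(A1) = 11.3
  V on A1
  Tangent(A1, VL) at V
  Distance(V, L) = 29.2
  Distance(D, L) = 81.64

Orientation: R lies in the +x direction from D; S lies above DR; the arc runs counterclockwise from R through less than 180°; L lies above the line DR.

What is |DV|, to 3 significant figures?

64.1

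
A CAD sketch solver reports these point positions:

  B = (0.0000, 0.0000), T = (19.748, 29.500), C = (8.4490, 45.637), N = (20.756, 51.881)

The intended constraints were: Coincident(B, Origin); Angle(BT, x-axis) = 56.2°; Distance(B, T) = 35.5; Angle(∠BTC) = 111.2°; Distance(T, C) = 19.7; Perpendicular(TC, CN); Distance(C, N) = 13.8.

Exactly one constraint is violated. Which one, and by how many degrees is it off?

Perpendicular(TC, CN) — off by 8.10°.

B = (0.00, 0.00) ✓; BT at 56.20° ✓; |BT| = 35.50 ✓; ∠BTC = 111.2° ✓; |TC| = 19.70 ✓; ∠(TC, CN) = 98.10° ✗; |CN| = 13.80 ✓.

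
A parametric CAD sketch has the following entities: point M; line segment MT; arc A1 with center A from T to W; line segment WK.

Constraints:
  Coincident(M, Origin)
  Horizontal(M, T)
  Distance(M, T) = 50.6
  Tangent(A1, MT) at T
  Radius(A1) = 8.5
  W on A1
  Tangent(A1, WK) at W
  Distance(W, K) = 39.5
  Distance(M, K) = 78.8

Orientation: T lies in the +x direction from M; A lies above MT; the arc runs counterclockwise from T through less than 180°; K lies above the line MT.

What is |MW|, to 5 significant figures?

59.532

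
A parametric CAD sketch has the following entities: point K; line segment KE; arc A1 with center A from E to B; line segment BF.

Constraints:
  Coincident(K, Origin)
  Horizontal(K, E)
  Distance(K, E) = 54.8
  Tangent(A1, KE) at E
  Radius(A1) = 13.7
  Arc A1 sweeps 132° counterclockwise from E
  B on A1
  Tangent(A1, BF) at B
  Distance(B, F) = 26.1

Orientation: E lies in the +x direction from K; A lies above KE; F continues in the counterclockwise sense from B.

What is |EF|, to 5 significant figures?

42.886

On A1, E sits at bearing -90° from A; a 132° counterclockwise sweep puts B at bearing 42°, so B = A + 13.7·(cos 42°, sin 42°) = (64.981, 22.867). Tangency of A1 to BF means the radius AB is perpendicular to BF, so BF runs along (−sin 42°, cos 42°); with |BF| = 26.1, F = (47.517, 42.263). Then |EF| = |F − E| = 42.886.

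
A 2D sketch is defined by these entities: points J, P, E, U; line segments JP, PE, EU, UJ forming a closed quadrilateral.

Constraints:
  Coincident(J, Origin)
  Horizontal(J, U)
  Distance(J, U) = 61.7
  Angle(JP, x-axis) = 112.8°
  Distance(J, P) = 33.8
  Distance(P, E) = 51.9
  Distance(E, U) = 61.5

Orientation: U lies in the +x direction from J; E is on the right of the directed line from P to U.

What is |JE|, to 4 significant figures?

18.43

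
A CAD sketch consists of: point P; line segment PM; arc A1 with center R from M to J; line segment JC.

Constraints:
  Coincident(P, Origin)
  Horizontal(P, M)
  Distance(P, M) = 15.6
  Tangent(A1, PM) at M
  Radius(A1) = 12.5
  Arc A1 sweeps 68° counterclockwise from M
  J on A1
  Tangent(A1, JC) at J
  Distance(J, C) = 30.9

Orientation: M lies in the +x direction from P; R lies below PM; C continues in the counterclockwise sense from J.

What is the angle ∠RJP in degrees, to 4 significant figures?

139.2°

The tangent condition forces RM to be normal to PM, so R = M + (0, -12.5) = (15.60, -12.50). On A1, M sits at bearing 90° from R; a 68° counterclockwise sweep puts J at bearing 158°, so J = R + 12.5·(cos 158°, sin 158°) = (4.010, -7.817). Then cos ∠RJP = JR·JP / (|JR||JP|), giving 139.2°.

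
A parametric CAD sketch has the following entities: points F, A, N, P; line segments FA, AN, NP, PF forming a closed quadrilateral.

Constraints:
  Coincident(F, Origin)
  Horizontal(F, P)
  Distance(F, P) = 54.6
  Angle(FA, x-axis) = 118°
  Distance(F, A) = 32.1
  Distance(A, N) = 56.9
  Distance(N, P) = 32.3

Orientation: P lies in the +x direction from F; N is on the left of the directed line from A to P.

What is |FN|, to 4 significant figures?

51.27

Checks: |AN| = 56.90 ✓; |NP| = 32.30 ✓.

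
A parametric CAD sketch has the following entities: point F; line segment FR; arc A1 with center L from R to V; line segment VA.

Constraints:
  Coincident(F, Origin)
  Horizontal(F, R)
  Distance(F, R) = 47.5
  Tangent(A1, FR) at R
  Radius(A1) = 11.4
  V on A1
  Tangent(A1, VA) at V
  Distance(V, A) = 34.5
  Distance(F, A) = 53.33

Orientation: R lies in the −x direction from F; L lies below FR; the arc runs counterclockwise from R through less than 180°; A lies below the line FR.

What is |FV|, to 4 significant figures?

58.80

F is at the origin; FR is horizontal with |FR| = 47.5 and R on the −x side, so R = (-47.50, 0.000). Tangency of A1 to FR means the radius LR is perpendicular to FR, so L = R + (0, -11.4) = (-47.50, -11.40). Since LV ⟂ VA (tangency), |LA| = √(11.4² + 34.5²) = 36.33 regardless of where V sits on A1. So A lies on both circle(F, 53.33) and circle(L, 36.33); the below-FR intersection is A = (-30.69, -43.61). V is the foot of the tangent from A: V = (-55.44, -19.58).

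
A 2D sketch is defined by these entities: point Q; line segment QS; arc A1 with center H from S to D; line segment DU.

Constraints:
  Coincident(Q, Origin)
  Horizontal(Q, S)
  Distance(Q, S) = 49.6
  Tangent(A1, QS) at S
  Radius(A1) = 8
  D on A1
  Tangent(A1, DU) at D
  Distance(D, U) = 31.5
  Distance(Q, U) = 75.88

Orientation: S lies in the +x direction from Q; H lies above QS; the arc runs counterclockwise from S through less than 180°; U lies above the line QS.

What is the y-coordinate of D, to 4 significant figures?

5.474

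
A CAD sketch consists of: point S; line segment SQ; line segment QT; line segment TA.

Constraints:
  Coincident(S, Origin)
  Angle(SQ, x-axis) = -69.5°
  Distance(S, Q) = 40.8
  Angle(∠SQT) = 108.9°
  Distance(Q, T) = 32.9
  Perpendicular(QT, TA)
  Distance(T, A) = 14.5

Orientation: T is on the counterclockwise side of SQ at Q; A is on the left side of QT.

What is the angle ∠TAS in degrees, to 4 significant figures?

117.6°

∠SQT = 108.9°, so QT runs at -69.5° + (180° − 108.9°) = 1.600° from the x-axis; with |QT| = 32.9, T = Q + 32.9·(cos 1.600°, sin 1.600°) = (47.18, -37.30). QT ⟂ TA; with |TA| = 14.5 on the left of QT, A = T + 14.5·(-0.02792, 0.9996) = (46.77, -22.80). Then cos ∠TAS = AT·AS / (|AT||AS|), giving 117.6°.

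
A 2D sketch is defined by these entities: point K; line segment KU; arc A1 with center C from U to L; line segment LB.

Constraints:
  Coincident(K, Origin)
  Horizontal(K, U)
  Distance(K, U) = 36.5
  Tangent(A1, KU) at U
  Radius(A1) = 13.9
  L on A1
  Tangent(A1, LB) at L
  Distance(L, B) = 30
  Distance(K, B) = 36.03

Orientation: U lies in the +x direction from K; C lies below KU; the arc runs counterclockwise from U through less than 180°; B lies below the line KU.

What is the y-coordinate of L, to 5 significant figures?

-7.6464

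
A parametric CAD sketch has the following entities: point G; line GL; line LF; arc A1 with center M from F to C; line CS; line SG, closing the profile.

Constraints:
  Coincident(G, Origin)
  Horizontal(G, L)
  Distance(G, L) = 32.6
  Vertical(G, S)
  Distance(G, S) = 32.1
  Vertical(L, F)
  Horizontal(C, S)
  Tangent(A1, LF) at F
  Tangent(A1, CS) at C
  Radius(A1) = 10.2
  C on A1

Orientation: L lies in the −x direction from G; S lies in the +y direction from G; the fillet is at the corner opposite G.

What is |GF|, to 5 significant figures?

39.273

The virtual corner opposite G is at (-32.600, 32.100). Since A1 is tangent to LF there, MF ⟂ LF and since A1 is tangent to CS there, MC ⟂ CS, with radius 10.2, so the center M sits 10.2 in from both sides at M = (-22.400, 21.900). That places the tangent points at F = (-32.600, 21.900) on LF and C = (-22.400, 32.100) on CS. Then |GF| = |F − G| = 39.273.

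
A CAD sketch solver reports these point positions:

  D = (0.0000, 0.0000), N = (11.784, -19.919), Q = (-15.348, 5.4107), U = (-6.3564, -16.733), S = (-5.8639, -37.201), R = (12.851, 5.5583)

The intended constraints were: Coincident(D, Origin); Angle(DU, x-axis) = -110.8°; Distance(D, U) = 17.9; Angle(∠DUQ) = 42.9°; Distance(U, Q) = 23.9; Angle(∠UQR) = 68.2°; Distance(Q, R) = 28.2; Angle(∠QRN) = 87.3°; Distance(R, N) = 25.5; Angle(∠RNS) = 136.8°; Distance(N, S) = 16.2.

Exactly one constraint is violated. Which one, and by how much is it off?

Distance(N, S) = 16.2 — off by 8.50.

D = (0.00, 0.00) ✓; DU at -110.8° ✓; |DU| = 17.90 ✓; ∠DUQ = 42.90° ✓; |UQ| = 23.90 ✓; ∠UQR = 68.20° ✓; |QR| = 28.20 ✓; ∠QRN = 87.30° ✓; |RN| = 25.50 ✓; ∠RNS = 136.8° ✓; |NS| = 24.70 ✗.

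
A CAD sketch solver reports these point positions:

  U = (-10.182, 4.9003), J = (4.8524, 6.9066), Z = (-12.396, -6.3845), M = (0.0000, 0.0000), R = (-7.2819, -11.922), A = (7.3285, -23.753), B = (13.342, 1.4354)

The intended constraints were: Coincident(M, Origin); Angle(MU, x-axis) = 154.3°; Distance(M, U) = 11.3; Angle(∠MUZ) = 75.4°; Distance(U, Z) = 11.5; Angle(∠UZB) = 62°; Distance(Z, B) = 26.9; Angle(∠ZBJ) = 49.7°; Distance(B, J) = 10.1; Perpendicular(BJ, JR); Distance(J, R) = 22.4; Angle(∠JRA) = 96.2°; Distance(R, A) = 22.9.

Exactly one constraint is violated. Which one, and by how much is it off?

Distance(R, A) = 22.9 — off by 4.10.

M = (0.00, 0.00) ✓; MU at 154.3° ✓; |MU| = 11.30 ✓; ∠MUZ = 75.40° ✓; |UZ| = 11.50 ✓; ∠UZB = 62.00° ✓; |ZB| = 26.90 ✓; ∠ZBJ = 49.70° ✓; |BJ| = 10.10 ✓; ∠(BJ, JR) = 90.00° ✓; |JR| = 22.40 ✓; ∠JRA = 96.20° ✓; |RA| = 18.80 ✗.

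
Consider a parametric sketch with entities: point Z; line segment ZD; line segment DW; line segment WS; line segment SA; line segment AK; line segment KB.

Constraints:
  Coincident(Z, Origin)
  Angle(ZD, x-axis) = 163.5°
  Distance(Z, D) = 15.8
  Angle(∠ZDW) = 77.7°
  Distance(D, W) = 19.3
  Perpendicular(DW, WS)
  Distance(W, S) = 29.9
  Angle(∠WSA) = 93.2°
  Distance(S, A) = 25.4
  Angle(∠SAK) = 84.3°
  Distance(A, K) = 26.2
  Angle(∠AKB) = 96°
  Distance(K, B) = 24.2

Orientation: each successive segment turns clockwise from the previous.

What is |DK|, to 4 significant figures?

7.116

Z is at the origin; ZD runs at 163.5° with length 15.8, so D = (-15.15, 4.487). ∠ZDW = 77.7° gives DW at 61.20° from the x-axis; with |DW| = 19.3, W = (-5.852, 21.40). DW ⟂ WS, so WS runs at -28.80°; with |WS| = 29.9, S = (20.35, 6.996). ∠WSA = 93.2° gives SA at -115.6° from the x-axis; with |SA| = 25.4, A = (9.375, -15.91). ∠SAK = 84.3° gives AK at 148.7° from the x-axis; with |AK| = 26.2, K = (-13.01, -2.299). Then |DK| = |K − D| = 7.116.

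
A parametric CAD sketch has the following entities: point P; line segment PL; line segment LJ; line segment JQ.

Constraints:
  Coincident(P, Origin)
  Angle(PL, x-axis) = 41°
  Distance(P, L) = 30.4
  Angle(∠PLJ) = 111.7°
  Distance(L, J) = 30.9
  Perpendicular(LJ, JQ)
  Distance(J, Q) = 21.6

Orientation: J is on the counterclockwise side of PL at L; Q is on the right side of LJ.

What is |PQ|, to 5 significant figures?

65.272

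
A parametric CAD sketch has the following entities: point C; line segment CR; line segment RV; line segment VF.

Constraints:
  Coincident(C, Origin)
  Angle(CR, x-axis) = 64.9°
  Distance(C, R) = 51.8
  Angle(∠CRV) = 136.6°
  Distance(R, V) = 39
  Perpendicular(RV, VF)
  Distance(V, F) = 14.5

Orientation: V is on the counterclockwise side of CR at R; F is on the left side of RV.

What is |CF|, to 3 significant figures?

79.5

C is at the origin; CR runs at 64.9° with length 51.8, so R = 51.8·(cos 64.9°, sin 64.9°) = (22.0, 46.9). ∠CRV = 136.6°, so RV runs at 64.9° + (180° − 136.6°) = 108° from the x-axis; with |RV| = 39.0, V = R + 39.0·(cos 108°, sin 108°) = (9.73, 83.9). The perpendicularity gives VF at right angles to RV; with |VF| = 14.5 on the left of RV, F = V + 14.5·(-0.949, -0.314) = (-4.04, 79.4). Then |CF| = |F − C| = 79.5.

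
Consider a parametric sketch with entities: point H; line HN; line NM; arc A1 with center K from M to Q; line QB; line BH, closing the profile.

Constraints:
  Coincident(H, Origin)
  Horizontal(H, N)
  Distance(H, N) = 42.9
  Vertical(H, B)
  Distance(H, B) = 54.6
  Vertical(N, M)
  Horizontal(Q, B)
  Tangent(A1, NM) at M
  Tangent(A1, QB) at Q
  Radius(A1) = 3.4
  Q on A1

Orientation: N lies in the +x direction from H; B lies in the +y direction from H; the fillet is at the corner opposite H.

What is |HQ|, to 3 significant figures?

67.4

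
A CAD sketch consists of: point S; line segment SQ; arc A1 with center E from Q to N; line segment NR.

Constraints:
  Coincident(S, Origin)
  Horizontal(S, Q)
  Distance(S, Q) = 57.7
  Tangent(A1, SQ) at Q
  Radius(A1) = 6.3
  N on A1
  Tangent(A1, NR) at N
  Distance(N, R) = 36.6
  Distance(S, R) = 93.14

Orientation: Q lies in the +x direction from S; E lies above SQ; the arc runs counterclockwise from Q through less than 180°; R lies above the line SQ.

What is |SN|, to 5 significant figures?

61.799

Checks: |EQ| = 6.300 ✓; |EN| = 6.300 ✓; ∠(EN, NR) = 90.00° ✓; |NR| = 36.60 ✓; |SR| = 93.14 ✓.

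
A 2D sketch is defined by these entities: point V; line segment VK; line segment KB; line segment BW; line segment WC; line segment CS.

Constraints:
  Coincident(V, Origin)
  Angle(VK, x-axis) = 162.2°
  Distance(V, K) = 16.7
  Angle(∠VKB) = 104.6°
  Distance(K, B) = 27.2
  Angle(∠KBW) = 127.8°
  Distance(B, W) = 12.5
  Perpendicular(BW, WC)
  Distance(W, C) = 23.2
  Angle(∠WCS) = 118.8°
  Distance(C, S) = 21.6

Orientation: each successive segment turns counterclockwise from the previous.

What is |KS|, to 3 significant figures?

15.9

V is at the origin; VK runs at 162.2° with length 16.7, so K = (-15.9, 5.11). ∠VKB = 104.6° gives KB at -122° from the x-axis; with |KB| = 27.2, B = (-30.5, -17.9). ∠KBW = 127.8° gives BW at -70.2° from the x-axis; with |BW| = 12.5, W = (-26.2, -29.6). BW ⟂ WC, so WC runs at 19.8°; with |WC| = 23.2, C = (-4.41, -21.8). ∠WCS = 118.8° gives CS at 81.0° from the x-axis; with |CS| = 21.6, S = (-1.03, -0.429). Then |KS| = |S − K| = 15.9.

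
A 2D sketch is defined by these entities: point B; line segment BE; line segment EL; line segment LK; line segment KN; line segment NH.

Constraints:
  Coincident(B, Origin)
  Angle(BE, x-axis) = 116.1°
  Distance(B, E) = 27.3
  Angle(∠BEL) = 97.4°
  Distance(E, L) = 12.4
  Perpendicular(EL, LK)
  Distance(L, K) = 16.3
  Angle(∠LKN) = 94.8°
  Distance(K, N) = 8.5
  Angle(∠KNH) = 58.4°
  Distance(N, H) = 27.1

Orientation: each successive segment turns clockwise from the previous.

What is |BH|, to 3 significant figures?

39.5

B is at the origin; BE runs at 116.1° with length 27.3, so E = (-12.0, 24.5). ∠BEL = 97.4° gives EL at 33.5° from the x-axis; with |EL| = 12.4, L = (-1.67, 31.4). EL ⟂ LK, so LK runs at -56.5°; with |LK| = 16.3, K = (7.33, 17.8). ∠LKN = 94.8° gives KN at -142° from the x-axis; with |KN| = 8.5, N = (0.656, 12.5). ∠KNH = 58.4° gives NH at 96.7° from the x-axis; with |NH| = 27.1, H = (-2.51, 39.4). Then |BH| = |H − B| = 39.5.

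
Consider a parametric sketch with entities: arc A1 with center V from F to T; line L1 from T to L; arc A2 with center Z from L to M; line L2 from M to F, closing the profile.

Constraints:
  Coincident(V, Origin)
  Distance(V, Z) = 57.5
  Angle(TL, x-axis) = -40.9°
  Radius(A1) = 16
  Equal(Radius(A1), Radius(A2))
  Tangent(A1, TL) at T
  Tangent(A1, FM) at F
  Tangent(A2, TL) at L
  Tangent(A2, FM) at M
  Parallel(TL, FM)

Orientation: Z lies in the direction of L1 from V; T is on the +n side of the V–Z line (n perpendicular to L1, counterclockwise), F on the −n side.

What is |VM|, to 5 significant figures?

59.685

Tangency of A1 to both parallel lines with radius 16.0 puts T and F at V ± 16.0·n: T = (10.476, 12.094), F = (-10.476, -12.094). Equal radii place L and M the same way about Z: L = Z + 16.0·n = (53.937, -25.554), M = Z − 16.0·n = (32.986, -49.741). Then |VM| = |M − V| = 59.685.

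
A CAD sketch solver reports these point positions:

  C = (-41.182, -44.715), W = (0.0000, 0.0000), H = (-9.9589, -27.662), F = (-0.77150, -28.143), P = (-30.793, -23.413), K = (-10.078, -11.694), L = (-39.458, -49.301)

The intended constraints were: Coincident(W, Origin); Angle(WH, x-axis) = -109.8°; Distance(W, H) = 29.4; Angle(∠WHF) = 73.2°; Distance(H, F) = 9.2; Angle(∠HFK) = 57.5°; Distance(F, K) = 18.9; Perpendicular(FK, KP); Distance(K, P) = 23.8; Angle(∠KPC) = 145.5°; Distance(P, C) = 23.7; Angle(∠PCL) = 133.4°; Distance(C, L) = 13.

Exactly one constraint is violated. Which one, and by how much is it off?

Distance(C, L) = 13 — off by 8.10.

W = (0.00, 0.00) ✓; WH at -109.8° ✓; |WH| = 29.40 ✓; ∠WHF = 73.20° ✓; |HF| = 9.200 ✓; ∠HFK = 57.50° ✓; |FK| = 18.90 ✓; ∠(FK, KP) = 90.00° ✓; |KP| = 23.80 ✓; ∠KPC = 145.5° ✓; |PC| = 23.70 ✓; ∠PCL = 133.4° ✓; |CL| = 4.899 ✗.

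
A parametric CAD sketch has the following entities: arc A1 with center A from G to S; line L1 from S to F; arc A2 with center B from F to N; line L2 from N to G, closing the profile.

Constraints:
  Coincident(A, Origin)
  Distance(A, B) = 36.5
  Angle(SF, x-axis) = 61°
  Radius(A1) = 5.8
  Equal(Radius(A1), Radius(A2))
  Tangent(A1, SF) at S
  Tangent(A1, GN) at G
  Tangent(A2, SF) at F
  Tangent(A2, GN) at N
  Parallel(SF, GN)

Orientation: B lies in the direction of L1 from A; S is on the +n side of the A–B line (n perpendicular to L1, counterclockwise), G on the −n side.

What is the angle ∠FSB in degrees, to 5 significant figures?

9.0290°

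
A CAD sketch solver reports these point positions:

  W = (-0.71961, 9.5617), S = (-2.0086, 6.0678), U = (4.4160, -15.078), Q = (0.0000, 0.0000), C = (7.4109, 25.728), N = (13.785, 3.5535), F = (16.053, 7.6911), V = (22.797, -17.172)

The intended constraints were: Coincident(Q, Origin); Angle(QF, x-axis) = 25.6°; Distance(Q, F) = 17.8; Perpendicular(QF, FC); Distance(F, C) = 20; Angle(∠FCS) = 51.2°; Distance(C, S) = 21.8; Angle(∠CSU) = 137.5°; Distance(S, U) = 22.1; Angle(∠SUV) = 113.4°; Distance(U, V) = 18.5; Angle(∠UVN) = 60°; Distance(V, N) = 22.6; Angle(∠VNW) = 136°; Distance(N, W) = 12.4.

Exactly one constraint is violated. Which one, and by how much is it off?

Distance(N, W) = 12.4 — off by 3.30.

Q = (0.00, 0.00) ✓; QF at 25.60° ✓; |QF| = 17.80 ✓; ∠(QF, FC) = 90.00° ✓; |FC| = 20.00 ✓; ∠FCS = 51.20° ✓; |CS| = 21.80 ✓; ∠CSU = 137.5° ✓; |SU| = 22.10 ✓; ∠SUV = 113.4° ✓; |UV| = 18.50 ✓; ∠UVN = 60.00° ✓; |VN| = 22.60 ✓; ∠VNW = 136.0° ✓; |NW| = 15.70 ✗.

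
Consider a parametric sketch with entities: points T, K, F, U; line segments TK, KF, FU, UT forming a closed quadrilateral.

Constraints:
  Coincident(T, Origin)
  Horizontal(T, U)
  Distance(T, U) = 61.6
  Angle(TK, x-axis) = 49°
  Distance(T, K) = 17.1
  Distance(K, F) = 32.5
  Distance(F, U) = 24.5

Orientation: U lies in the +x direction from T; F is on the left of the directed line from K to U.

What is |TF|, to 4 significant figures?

46.55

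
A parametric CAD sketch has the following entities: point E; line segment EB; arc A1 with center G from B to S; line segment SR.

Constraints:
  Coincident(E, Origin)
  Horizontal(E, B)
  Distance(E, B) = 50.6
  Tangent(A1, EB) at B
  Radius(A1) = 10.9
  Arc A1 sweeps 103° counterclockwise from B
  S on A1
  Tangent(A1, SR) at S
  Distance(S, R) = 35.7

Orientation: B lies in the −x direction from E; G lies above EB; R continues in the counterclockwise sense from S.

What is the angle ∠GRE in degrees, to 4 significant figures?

48.90°

E is at the origin; E and B share the same y with |EB| = 50.6 and B on the −x side, so B = (-50.60, 0.000). Tangency of A1 to EB means the radius GB is perpendicular to EB, so G = B + (0, 10.9) = (-50.60, 10.90). On A1, B sits at bearing -90° from G; a 103° counterclockwise sweep puts S at bearing 13°, so S = G + 10.9·(cos 13°, sin 13°) = (-39.98, 13.35). The tangent condition forces GS to be normal to SR, so SR runs along (−sin 13°, cos 13°); with |SR| = 35.7, R = (-48.01, 48.14). Then cos ∠GRE = RG·RE / (|RG||RE|), giving 48.90°.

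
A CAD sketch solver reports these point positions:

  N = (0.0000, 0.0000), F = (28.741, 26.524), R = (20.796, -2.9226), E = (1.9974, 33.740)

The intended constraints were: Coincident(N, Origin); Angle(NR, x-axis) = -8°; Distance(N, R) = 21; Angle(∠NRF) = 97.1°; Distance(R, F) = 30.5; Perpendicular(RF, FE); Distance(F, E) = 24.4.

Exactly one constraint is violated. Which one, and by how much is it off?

Distance(F, E) = 24.4 — off by 3.30.

N = (0.00, 0.00) ✓; NR at -8.000° ✓; |NR| = 21.00 ✓; ∠NRF = 97.10° ✓; |RF| = 30.50 ✓; ∠(RF, FE) = 90.00° ✓; |FE| = 27.70 ✗.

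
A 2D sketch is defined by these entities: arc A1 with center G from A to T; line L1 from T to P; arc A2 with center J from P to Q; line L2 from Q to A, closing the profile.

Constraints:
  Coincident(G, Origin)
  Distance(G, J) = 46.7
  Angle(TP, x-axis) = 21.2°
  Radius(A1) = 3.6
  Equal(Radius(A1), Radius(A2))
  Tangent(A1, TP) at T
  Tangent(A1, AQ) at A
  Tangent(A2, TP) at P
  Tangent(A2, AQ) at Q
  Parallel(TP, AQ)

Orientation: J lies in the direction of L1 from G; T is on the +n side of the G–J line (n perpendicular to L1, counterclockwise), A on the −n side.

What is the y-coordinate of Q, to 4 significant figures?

13.53

The slot axis is L1's direction at 21.2°, so u = (cos 21.2°, sin 21.2°) = (0.9323, 0.3616) and n = (−sin 21.2°, cos 21.2°) = (-0.3616, 0.9323). G is at the origin and J lies 46.7 along u from G, so J = 46.7·u = (43.54, 16.89). Tangency of A1 to both parallel lines with radius 3.6 puts T and A at G ± 3.6·n: T = (-1.302, 3.356), A = (1.302, -3.356). Equal radii place P and Q the same way about J: P = J + 3.6·n = (42.24, 20.24), Q = J − 3.6·n = (44.84, 13.53). So Q.y = 13.53.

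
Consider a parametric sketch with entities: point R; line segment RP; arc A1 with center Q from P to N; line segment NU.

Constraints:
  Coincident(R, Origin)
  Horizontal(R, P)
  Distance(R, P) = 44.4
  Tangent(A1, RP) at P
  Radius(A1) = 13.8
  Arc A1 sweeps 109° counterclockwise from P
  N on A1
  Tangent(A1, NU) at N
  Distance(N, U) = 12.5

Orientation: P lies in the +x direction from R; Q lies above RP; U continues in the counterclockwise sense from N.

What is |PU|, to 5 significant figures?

31.422

R is at the origin; RP is horizontal with |RP| = 44.4 and P on the +x side, so P = (44.400, 0.0000). A1 meets RP tangentially, so QP is at right angles to RP, so Q = P + (0, 13.8) = (44.400, 13.800). On A1, P sits at bearing -90° from Q; a 109° counterclockwise sweep puts N at bearing 19°, so N = Q + 13.8·(cos 19°, sin 19°) = (57.448, 18.293). Since A1 is tangent to NU there, QN ⟂ NU, so NU runs along (−sin 19°, cos 19°); with |NU| = 12.5, U = (53.379, 30.112). Then |PU| = |U − P| = 31.422.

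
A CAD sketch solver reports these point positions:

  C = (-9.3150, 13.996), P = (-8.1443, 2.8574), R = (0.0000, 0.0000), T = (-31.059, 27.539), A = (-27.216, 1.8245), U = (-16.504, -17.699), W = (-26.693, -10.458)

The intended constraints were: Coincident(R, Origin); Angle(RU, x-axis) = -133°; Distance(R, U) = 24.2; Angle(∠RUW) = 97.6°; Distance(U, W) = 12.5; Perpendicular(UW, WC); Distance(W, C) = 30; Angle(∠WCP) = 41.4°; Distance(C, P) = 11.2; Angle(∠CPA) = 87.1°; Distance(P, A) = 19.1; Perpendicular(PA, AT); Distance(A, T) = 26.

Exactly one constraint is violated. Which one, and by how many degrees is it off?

Perpendicular(PA, AT) — off by 5.40°.

R = (0.00, 0.00) ✓; RU at -133.0° ✓; |RU| = 24.20 ✓; ∠RUW = 97.60° ✓; |UW| = 12.50 ✓; ∠(UW, WC) = 90.00° ✓; |WC| = 30.00 ✓; ∠WCP = 41.40° ✓; |CP| = 11.20 ✓; ∠CPA = 87.10° ✓; |PA| = 19.10 ✓; ∠(PA, AT) = 84.60° ✗; |AT| = 26.00 ✓.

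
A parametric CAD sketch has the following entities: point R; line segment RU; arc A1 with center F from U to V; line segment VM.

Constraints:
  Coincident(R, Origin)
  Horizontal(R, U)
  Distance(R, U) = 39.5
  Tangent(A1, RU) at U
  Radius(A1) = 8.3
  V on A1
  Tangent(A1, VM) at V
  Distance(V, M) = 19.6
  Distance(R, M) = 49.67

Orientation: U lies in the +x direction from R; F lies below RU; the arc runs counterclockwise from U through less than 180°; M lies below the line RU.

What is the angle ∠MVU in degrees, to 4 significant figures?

123.0°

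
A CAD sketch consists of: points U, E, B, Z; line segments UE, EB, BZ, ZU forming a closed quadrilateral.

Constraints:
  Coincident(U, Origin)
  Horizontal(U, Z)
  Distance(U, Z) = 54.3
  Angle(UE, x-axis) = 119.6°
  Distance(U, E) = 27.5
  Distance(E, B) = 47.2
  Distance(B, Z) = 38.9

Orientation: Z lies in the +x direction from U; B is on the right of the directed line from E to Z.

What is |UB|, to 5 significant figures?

20.912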